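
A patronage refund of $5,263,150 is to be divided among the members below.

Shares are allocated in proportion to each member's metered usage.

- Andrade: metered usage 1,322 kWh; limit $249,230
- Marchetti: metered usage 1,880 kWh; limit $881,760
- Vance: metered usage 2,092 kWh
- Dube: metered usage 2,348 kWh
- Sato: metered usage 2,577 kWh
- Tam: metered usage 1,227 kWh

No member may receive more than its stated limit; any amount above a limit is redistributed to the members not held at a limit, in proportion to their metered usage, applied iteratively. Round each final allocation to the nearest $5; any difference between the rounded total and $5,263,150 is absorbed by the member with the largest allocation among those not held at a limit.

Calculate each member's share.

Andrade: $249,230 | Marchetti: $881,760 | Vance: $1,048,580 | Dube: $1,176,895 | Sato: $1,291,675 | Tam: $615,010

Total metered usage = 11,446.
Pro-rata shares before constraints: Andrade 607,887.85; Marchetti 864,469.86; Vance 961,952.63; Dube 1,079,667.67; Sato 1,184,967.46; Tam 564,204.53.
Capped: Andrade ($249,230); balance $5,013,920 reallocated over remaining metered usage 10,124.
Capped: Marchetti ($881,760); balance $4,132,160 reallocated over remaining metered usage 8,244.
Redistributed shares: Vance 1,048,578.20 → $1,048,580; Dube 1,176,893.70 → $1,176,895; Sato 1,291,675.92 → $1,291,675; Tam 615,012.17 → $615,010.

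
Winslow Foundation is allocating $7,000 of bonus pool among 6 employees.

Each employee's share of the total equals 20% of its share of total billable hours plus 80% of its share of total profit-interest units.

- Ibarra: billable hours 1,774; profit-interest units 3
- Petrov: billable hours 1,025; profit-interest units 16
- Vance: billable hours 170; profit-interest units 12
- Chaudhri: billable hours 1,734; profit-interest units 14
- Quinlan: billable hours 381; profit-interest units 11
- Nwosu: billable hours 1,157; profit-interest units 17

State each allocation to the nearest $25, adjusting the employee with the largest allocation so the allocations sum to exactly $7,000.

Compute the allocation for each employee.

Ibarra: $625; Petrov: $1,450; Vance: $950; Chaudhri: $1,475; Quinlan: $925; Nwosu: $1,575

Billable hours total 6,241; profit-interest units total 73.
Combined weights (20% billable hours + 80% profit-interest units): Ibarra 0.0897; Petrov 0.2082; Vance 0.1370; Chaudhri 0.2090; Quinlan 0.1328; Nwosu 0.2234.
Unrounded shares: Ibarra 628.09; Petrov 1,457.33; Vance 958.68; Chaudhri 1,462.95; Quinlan 929.30; Nwosu 1,563.65.
At nearest $25: Ibarra $625; Petrov $1,450; Vance $950; Chaudhri $1,475; Quinlan $925; Nwosu $1,575. Sum = $7,000.
Sum already equals the total — no adjustment.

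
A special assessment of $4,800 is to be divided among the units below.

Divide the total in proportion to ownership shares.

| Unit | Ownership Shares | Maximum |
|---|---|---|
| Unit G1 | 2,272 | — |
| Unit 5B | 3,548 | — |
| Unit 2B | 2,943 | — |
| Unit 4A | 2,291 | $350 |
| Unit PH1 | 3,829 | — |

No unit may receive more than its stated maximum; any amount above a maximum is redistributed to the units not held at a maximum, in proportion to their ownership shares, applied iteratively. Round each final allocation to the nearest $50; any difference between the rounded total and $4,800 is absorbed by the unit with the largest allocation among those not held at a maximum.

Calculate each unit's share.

Total ownership shares = 14,883.
Unconstrained shares: Unit G1 732.76; Unit 5B 1,144.29; Unit 2B 949.16; Unit 4A 738.88; Unit PH1 1,234.91.
Capped: Unit 4A ($350); residual $4,450 reallocated over remaining ownership shares 12,592.
Redistributed shares: Unit G1 802.92 → $800; Unit 5B 1,253.86 → $1,250; Unit 2B 1,040.05 → $1,050; Unit PH1 1,353.16 → $1,350.

Unit G1: $800; Unit 5B: $1,250; Unit 2B: $1,050; Unit 4A: $350; Unit PH1: $1,350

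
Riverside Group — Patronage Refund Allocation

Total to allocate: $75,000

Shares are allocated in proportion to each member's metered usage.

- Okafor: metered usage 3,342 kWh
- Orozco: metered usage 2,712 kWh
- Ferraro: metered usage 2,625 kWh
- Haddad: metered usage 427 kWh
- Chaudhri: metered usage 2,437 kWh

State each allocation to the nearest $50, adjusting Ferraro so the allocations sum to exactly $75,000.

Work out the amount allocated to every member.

Metered usage total: 11,543.
Pro-rata amounts: Okafor 3,342/11,543 × $75,000 = 21,714.46; Orozco 2,712/11,543 × $75,000 = 17,621.07; Ferraro 2,625/11,543 × $75,000 = 17,055.79; Haddad 427/11,543 × $75,000 = 2,774.41; Chaudhri 2,437/11,543 × $75,000 = 15,834.27.
Rounded to nearest $50: Okafor $21,700; Orozco $17,600; Ferraro $17,050; Haddad $2,750; Chaudhri $15,850. Sum = $74,950.
Difference $75,000 − $74,950 = +$50 applied to Ferraro: Ferraro becomes $17,100.

Okafor: $21,700 | Orozco: $17,600 | Ferraro: $17,100 | Haddad: $2,750 | Chaudhri: $15,850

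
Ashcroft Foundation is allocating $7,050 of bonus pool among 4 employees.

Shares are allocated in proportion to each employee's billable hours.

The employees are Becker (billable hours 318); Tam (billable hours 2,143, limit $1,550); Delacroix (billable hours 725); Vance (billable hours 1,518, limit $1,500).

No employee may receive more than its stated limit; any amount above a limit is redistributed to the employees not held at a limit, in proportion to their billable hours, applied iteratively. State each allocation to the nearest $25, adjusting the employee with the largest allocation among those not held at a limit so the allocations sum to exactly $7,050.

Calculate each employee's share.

Becker: $1,225; Tam: $1,550; Delacroix: $2,775; Vance: $1,500

Sum of billable hours: 4,704.
Pro-rata shares before constraints: Becker 476.59; Tam 3,211.77; Delacroix 1,086.58; Vance 2,275.06.
Held at cap: Tam ($1,550), Vance ($1,500); remaining pool $4,000 reallocated over remaining billable hours 1,043.
Redistributed shares: Becker 1,219.56 → $1,225; Delacroix 2,780.44 → $2,775.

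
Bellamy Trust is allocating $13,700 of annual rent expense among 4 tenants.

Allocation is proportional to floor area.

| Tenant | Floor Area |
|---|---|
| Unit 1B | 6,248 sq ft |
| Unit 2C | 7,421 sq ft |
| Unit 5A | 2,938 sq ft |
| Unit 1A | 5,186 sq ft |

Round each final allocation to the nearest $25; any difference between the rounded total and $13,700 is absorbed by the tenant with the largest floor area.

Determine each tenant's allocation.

Unit 1B: $3,925 · Unit 2C: $4,675 · Unit 5A: $1,850 · Unit 1A: $3,250

Combined floor area = 6,248 + 7,421 + 2,938 + 5,186 = 21,793.
Proportional shares: Unit 1B 3,927.76; Unit 2C 4,665.15; Unit 5A 1,846.95; Unit 1A 3,260.14.
At nearest $25: Unit 1B $3,925; Unit 2C $4,675; Unit 5A $1,850; Unit 1A $3,250. Sum = $13,700.
Sum already equals the total — no adjustment.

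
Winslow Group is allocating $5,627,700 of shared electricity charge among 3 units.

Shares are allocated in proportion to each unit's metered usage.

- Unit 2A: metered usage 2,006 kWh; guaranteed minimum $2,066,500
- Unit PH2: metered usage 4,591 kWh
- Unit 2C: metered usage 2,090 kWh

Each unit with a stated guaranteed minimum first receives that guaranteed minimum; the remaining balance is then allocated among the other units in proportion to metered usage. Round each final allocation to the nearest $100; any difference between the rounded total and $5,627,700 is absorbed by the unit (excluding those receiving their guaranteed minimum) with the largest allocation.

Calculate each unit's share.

Guaranteed amounts: Unit 2A $2,066,500. Balance $3,561,200.
Balance split over remaining metered usage 6,681: Unit PH2 2,447,158.99 → $2,447,200; Unit 2C 1,114,041.01 → $1,114,000.

Unit 2A: $2,066,500 | Unit PH2: $2,447,200 | Unit 2C: $1,114,000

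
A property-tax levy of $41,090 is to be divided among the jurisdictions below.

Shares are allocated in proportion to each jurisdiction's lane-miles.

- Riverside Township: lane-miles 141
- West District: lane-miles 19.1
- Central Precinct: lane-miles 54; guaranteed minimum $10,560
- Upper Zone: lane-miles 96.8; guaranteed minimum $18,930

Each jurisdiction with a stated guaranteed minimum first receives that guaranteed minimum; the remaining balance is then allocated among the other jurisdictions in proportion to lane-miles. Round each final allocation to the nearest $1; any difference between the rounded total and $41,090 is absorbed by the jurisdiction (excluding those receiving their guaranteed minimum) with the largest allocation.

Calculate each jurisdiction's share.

Riverside Township: $10,216 | West District: $1,384 | Central Precinct: $10,560 | Upper Zone: $18,930

Guaranteed amounts: Central Precinct $10,560; Upper Zone $18,930. Residual $11,600.
Residual split over remaining lane-miles 160.1: Riverside Township 10,216.11 → $10,216; West District 1,383.89 → $1,384.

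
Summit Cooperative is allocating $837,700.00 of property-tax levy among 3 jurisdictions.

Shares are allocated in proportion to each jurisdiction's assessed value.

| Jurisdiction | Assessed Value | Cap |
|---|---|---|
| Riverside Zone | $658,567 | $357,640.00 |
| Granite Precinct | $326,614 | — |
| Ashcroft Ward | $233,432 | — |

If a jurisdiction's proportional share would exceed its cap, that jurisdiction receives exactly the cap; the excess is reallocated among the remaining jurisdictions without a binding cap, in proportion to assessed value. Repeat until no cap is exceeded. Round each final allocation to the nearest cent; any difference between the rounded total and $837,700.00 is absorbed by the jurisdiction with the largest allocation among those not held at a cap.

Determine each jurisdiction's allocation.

Sum of assessed value: 1,218,613.
Proportional shares (ignoring caps): Riverside Zone 452,712.6954; Granite Precinct 224,521.2777; Ashcroft Ward 160,466.0269.
Cap binds for Riverside Zone ($357,640.00); remaining pool $480,060.00 reallocated over remaining assessed value 560,046.
Redistributed shares: Granite Precinct 279,966.8542 → $279,966.85; Ashcroft Ward 200,093.1458 → $200,093.15.

Riverside Zone: $357,640.00 | Granite Precinct: $279,966.85 | Ashcroft Ward: $200,093.15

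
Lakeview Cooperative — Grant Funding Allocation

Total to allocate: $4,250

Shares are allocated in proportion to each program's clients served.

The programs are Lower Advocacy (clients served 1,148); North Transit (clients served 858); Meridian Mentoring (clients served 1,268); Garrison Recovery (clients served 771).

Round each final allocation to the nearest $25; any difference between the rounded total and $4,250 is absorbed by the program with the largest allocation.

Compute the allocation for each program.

Sum of clients served: 4,045.
Pro-rata amounts: Lower Advocacy 1,148/4,045 × $4,250 = 1,206.18; North Transit 858/4,045 × $4,250 = 901.48; Meridian Mentoring 1,268/4,045 × $4,250 = 1,332.26; Garrison Recovery 771/4,045 × $4,250 = 810.07.
After rounding ($25): Lower Advocacy $1,200; North Transit $900; Meridian Mentoring $1,325; Garrison Recovery $800. Sum = $4,225.
Difference $4,250 − $4,225 = +$25 applied to largest allocation (Meridian Mentoring): Meridian Mentoring becomes $1,350.

Lower Advocacy: $1,200 | North Transit: $900 | Meridian Mentoring: $1,350 | Garrison Recovery: $800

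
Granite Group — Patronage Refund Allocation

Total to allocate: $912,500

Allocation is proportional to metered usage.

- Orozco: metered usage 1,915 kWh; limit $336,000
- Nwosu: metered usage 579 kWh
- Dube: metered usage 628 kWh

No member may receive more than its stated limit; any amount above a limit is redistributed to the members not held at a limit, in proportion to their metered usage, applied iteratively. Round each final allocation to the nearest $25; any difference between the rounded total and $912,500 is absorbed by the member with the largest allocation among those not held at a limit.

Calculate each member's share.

Sum of metered usage: 3,122.
Unconstrained shares: Orozco 559,717.33; Nwosu 169,230.46; Dube 183,552.21.
Capped: Orozco ($336,000); residual $576,500 reallocated over remaining metered usage 1,207.
Shares after redistribution: Nwosu 276,548.05 → $276,550; Dube 299,951.95 → $299,950.

Orozco: $336,000; Nwosu: $276,550; Dube: $299,950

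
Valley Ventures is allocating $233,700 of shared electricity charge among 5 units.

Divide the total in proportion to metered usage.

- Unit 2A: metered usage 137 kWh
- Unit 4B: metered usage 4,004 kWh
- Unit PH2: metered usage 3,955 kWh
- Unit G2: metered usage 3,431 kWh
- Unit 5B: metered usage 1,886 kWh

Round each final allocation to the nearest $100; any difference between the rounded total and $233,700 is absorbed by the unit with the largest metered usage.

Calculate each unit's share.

Unit 2A: $2,400; Unit 4B: $69,700; Unit PH2: $68,900; Unit G2: $59,800; Unit 5B: $32,900

Total metered usage = 13,413.
Proportional shares: Unit 2A 137/13,413 × $233,700 = 2,387.01; Unit 4B 4,004/13,413 × $233,700 = 69,763.27; Unit PH2 3,955/13,413 × $233,700 = 68,909.53; Unit G2 3,431/13,413 × $233,700 = 59,779.67; Unit 5B 1,886/13,413 × $233,700 = 32,860.52.
At nearest $100: Unit 2A $2,400; Unit 4B $69,800; Unit PH2 $68,900; Unit G2 $59,800; Unit 5B $32,900. Sum = $233,800.
Difference $233,700 − $233,800 = −$100 applied to largest metered usage (Unit 4B): Unit 4B becomes $69,700.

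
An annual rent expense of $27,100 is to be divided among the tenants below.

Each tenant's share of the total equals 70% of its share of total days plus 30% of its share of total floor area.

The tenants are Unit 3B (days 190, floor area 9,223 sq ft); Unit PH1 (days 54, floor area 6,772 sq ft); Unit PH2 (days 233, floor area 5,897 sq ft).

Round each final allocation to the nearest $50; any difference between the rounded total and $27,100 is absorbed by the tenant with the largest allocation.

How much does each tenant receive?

Totals — days 477, floor area 21,892.
Composite weights (70% days + 30% floor area): Unit 3B 0.4052; Unit PH1 0.1720; Unit PH2 0.4227.
Raw shares: Unit 3B 10,981.32; Unit PH1 4,662.45; Unit PH2 11,456.23.
At nearest $50: Unit 3B $11,000; Unit PH1 $4,650; Unit PH2 $11,450. Sum = $27,100.
Rounded total matches; no reconciliation needed.

Unit 3B: $11,000; Unit PH1: $4,650; Unit PH2: $11,450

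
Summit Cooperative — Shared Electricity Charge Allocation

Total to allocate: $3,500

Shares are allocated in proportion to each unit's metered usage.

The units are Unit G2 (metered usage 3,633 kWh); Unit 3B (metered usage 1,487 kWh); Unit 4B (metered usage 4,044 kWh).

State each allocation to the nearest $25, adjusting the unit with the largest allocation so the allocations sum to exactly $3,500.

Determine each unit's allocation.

Unit G2: $1,400 · Unit 3B: $575 · Unit 4B: $1,525

Sum of metered usage: 9,164.
Proportional shares: Unit G2 3,633/9,164 × $3,500 = 1,387.55; Unit 3B 1,487/9,164 × $3,500 = 567.93; Unit 4B 4,044/9,164 × $3,500 = 1,544.52.
At nearest $25: Unit G2 $1,400; Unit 3B $575; Unit 4B $1,550. Sum = $3,525.
Difference $3,500 − $3,525 = −$25 applied to largest allocation (Unit 4B): Unit 4B becomes $1,525.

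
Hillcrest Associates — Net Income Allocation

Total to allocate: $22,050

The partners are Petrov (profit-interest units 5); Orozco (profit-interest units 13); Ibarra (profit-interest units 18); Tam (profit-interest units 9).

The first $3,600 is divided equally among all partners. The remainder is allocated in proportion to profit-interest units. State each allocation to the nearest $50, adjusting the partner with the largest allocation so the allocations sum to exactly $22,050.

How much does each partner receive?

Petrov: $2,950; Orozco: $6,250; Ibarra: $8,250; Tam: $4,600

$3,600 shared equally gives $900 per partner.
Remainder $18,450 by profit-interest units (total 45): Petrov 2,050.00 → $2,050; Orozco 5,330.00 → $5,350; Ibarra 7,380.00 → $7,400; Tam 3,690.00 → $3,700.
Rounding difference −$50 on remainder applied to Ibarra.
Totals: Petrov $900 + $2,050 = $2,950; Orozco $900 + $5,350 = $6,250; Ibarra $900 + $7,350 = $8,250; Tam $900 + $3,700 = $4,600.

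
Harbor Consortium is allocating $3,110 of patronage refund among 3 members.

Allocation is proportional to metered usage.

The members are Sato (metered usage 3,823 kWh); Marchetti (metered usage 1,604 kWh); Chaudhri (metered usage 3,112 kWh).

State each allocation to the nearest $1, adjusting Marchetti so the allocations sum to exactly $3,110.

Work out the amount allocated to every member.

Total metered usage = 8,539.
Unrounded shares: Sato 3,823/8,539 × $3,110 = 1,392.38; Marchetti 1,604/8,539 × $3,110 = 584.19; Chaudhri 3,112/8,539 × $3,110 = 1,133.43.
After rounding ($1): Sato $1,392; Marchetti $584; Chaudhri $1,133. Sum = $3,109.
Difference $3,110 − $3,109 = +$1 applied to Marchetti: Marchetti becomes $585.

Sato: $1,392 | Marchetti: $585 | Chaudhri: $1,133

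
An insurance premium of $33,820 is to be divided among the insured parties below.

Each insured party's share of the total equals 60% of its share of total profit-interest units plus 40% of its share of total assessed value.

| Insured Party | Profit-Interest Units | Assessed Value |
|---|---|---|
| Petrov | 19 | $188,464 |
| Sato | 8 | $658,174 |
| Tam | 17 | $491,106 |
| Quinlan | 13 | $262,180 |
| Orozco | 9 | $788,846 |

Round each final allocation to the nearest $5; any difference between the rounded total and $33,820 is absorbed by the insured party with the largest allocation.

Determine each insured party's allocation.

Petrov: $6,910; Sato: $6,185; Tam: $8,010; Quinlan: $5,480; Orozco: $7,235

Profit-interest units total 66; assessed value total 2,388,770.
Composite weights (60% profit-interest units + 40% assessed value): Petrov 0.2043; Sato 0.1829; Tam 0.2368; Quinlan 0.1621; Orozco 0.2139.
Raw shares: Petrov 6,908.94; Sato 6,186.98; Tam 8,007.94; Quinlan 5,481.68; Orozco 7,234.46.
Rounded to nearest $5: Petrov $6,910; Sato $6,185; Tam $8,010; Quinlan $5,480; Orozco $7,235. Sum = $33,820.
No rounding difference to absorb.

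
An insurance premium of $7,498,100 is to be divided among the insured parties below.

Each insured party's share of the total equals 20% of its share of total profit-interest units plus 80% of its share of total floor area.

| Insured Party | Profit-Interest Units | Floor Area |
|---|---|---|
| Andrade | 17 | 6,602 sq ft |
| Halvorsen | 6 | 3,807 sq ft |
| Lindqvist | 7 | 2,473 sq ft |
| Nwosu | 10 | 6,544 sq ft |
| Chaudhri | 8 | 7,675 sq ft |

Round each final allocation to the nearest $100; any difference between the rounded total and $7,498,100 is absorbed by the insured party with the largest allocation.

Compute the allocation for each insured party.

Totals — profit-interest units 48, floor area 27,101.
Blended shares (20% profit-interest units + 80% floor area): Andrade 0.2657; Halvorsen 0.1374; Lindqvist 0.1022; Nwosu 0.2348; Chaudhri 0.2599.
Raw shares: Andrade 1,992,388.62; Halvorsen 1,030,086.11; Lindqvist 766,063.35; Nwosu 1,760,856.43; Chaudhri 1,948,705.49.
Rounded to nearest $100: Andrade $1,992,400; Halvorsen $1,030,100; Lindqvist $766,100; Nwosu $1,760,900; Chaudhri $1,948,700. Sum = $7,498,200.
Difference $7,498,100 − $7,498,200 = −$100 applied to largest allocation (Andrade): Andrade becomes $1,992,300.

Andrade: $1,992,300; Halvorsen: $1,030,100; Lindqvist: $766,100; Nwosu: $1,760,900; Chaudhri: $1,948,700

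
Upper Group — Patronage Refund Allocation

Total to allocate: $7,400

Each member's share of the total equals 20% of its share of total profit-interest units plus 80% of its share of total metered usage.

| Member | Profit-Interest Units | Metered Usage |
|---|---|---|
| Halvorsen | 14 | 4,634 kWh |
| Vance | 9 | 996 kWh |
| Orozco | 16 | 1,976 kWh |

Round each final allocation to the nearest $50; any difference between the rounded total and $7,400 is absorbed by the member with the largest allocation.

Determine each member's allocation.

Halvorsen: $4,150 | Vance: $1,100 | Orozco: $2,150

Totals — profit-interest units 39, metered usage 7,606.
Blended shares (20% profit-interest units + 80% metered usage): Halvorsen 0.5592; Vance 0.1509; Orozco 0.2899.
Pro-rata amounts: Halvorsen 4,138.08; Vance 1,116.76; Orozco 2,145.17.
At nearest $50: Halvorsen $4,150; Vance $1,100; Orozco $2,150. Sum = $7,400.
Sum already equals the total — no adjustment.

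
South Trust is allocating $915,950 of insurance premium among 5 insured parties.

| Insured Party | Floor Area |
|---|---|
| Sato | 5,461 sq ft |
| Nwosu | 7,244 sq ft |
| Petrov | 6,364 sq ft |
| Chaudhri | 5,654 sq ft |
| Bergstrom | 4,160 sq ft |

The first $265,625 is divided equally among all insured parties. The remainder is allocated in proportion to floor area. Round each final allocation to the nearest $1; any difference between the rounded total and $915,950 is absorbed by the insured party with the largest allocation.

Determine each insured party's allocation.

$265,625 shared equally gives $53,125 per insured party.
Remainder $650,325 by floor area (total 28,883): Sato 122,959.00 → $122,959; Nwosu 163,104.74 → $163,105; Petrov 143,290.80 → $143,291; Chaudhri 127,304.56 → $127,305; Bergstrom 93,665.89 → $93,666.
Rounding difference −$1 on remainder applied to Nwosu.
Totals: Sato $53,125 + $122,959 = $176,084; Nwosu $53,125 + $163,104 = $216,229; Petrov $53,125 + $143,291 = $196,416; Chaudhri $53,125 + $127,305 = $180,430; Bergstrom $53,125 + $93,666 = $146,791.

Sato: $176,084 · Nwosu: $216,229 · Petrov: $196,416 · Chaudhri: $180,430 · Bergstrom: $146,791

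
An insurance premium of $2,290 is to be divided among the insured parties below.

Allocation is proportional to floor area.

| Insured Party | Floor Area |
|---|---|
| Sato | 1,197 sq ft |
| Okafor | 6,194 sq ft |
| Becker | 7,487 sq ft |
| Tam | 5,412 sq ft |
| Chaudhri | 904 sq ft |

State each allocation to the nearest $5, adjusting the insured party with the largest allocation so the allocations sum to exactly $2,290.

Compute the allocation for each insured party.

Sato: $130; Okafor: $670; Becker: $805; Tam: $585; Chaudhri: $100

Sum of floor area: 21,194.
Proportional shares: Sato 1,197/21,194 × $2,290 = 129.34; Okafor 6,194/21,194 × $2,290 = 669.26; Becker 7,487/21,194 × $2,290 = 808.97; Tam 5,412/21,194 × $2,290 = 584.76; Chaudhri 904/21,194 × $2,290 = 97.68.
At nearest $5: Sato $130; Okafor $670; Becker $810; Tam $585; Chaudhri $100. Sum = $2,295.
Difference $2,290 − $2,295 = −$5 applied to largest allocation (Becker): Becker becomes $805.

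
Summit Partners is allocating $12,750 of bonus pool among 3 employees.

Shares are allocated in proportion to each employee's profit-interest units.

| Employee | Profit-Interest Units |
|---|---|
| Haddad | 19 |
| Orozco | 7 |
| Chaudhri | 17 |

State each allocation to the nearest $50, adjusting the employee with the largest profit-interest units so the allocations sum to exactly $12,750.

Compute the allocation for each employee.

Haddad: $5,600 · Orozco: $2,100 · Chaudhri: $5,050

Total profit-interest units = 43.
Unrounded shares: Haddad 19/43 × $12,750 = 5,633.72; Orozco 7/43 × $12,750 = 2,075.58; Chaudhri 17/43 × $12,750 = 5,040.70.
At nearest $50: Haddad $5,650; Orozco $2,100; Chaudhri $5,050. Sum = $12,800.
Difference $12,750 − $12,800 = −$50 applied to largest profit-interest units (Haddad): Haddad becomes $5,600.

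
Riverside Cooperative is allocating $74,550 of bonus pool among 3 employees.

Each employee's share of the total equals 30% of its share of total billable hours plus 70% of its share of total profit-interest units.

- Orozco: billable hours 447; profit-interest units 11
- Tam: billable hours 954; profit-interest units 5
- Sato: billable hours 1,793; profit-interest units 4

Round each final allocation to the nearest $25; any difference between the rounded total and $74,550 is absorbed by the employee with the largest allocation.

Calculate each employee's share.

Orozco: $31,825 · Tam: $19,725 · Sato: $23,000

Billable hours total 3,194; profit-interest units total 20.
Composite weights (30% billable hours + 70% profit-interest units): Orozco 0.4270; Tam 0.2646; Sato 0.3084.
Unrounded shares: Orozco 31,831.73; Tam 19,726.34; Sato 22,991.93.
At nearest $25: Orozco $31,825; Tam $19,725; Sato $23,000. Sum = $74,550.
Sum already equals the total — no adjustment.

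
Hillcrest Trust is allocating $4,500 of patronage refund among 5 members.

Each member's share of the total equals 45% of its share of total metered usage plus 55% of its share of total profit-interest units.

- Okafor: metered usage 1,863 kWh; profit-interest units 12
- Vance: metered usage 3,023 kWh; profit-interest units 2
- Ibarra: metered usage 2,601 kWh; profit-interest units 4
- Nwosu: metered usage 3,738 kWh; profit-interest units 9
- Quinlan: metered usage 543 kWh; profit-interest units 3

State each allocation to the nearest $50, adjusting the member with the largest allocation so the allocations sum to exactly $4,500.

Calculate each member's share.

Okafor: $1,300; Vance: $700; Ibarra: $800; Nwosu: $1,350; Quinlan: $350

Totals — metered usage 11,768, profit-interest units 30.
Blended shares (45% metered usage + 55% profit-interest units): Okafor 0.2912; Vance 0.1523; Ibarra 0.1728; Nwosu 0.3079; Quinlan 0.0758.
Unrounded shares: Okafor 1,310.58; Vance 685.19; Ibarra 777.57; Nwosu 1,385.72; Quinlan 340.94.
After rounding ($50): Okafor $1,300; Vance $700; Ibarra $800; Nwosu $1,400; Quinlan $350. Sum = $4,550.
Difference $4,500 − $4,550 = −$50 applied to largest allocation (Nwosu): Nwosu becomes $1,350.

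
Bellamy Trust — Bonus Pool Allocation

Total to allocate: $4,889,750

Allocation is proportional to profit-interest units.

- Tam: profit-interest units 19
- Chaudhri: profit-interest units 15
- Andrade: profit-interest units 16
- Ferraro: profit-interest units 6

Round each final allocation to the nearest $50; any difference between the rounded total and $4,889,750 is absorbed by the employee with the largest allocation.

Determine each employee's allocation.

Tam: $1,659,050; Chaudhri: $1,309,750; Andrade: $1,397,050; Ferraro: $523,900

Sum of profit-interest units: 56.
Pro-rata amounts: Tam 19/56 × $4,889,750 = 1,659,022.32; Chaudhri 15/56 × $4,889,750 = 1,309,754.46; Andrade 16/56 × $4,889,750 = 1,397,071.43; Ferraro 6/56 × $4,889,750 = 523,901.79.
At nearest $50: Tam $1,659,000; Chaudhri $1,309,750; Andrade $1,397,050; Ferraro $523,900. Sum = $4,889,700.
Difference $4,889,750 − $4,889,700 = +$50 applied to largest allocation (Tam): Tam becomes $1,659,050.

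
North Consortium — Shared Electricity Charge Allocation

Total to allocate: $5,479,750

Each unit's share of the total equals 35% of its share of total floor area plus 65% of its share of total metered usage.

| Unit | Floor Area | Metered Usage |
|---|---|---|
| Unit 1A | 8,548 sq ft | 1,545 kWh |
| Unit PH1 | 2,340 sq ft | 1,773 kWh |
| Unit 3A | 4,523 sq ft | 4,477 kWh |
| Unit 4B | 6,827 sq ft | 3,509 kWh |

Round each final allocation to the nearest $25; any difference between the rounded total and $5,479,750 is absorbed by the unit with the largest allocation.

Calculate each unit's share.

Floor area total 22,238; metered usage total 11,304.
Blended shares (35% floor area + 65% metered usage): Unit 1A 0.2234; Unit PH1 0.1388; Unit 3A 0.3286; Unit 4B 0.3092.
Pro-rata amounts: Unit 1A 1,224,043.07; Unit PH1 760,476.90; Unit 3A 1,800,767.11; Unit 4B 1,694,462.92.
At nearest $25: Unit 1A $1,224,050; Unit PH1 $760,475; Unit 3A $1,800,775; Unit 4B $1,694,475. Sum = $5,479,775.
Difference $5,479,750 − $5,479,775 = −$25 applied to largest allocation (Unit 3A): Unit 3A becomes $1,800,750.

Unit 1A: $1,224,050; Unit PH1: $760,475; Unit 3A: $1,800,750; Unit 4B: $1,694,475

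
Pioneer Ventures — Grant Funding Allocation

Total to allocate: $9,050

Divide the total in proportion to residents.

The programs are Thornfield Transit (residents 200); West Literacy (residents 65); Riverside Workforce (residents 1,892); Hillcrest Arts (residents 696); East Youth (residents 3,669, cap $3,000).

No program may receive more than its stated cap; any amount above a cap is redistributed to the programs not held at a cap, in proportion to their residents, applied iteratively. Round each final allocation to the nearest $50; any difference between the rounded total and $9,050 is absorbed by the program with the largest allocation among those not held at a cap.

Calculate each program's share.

Sum of residents: 6,522.
Proportional shares (ignoring caps): Thornfield Transit 277.52; West Literacy 90.19; Riverside Workforce 2,625.36; Hillcrest Arts 965.78; East Youth 5,091.15.
Cap binds for East Youth ($3,000); residual $6,050 reallocated over remaining residents 2,853.
Redistributed shares: Thornfield Transit 424.11 → $400; West Literacy 137.84 → $150; Riverside Workforce 4,012.13 → $4,000; Hillcrest Arts 1,475.92 → $1,500.

Thornfield Transit: $400; West Literacy: $150; Riverside Workforce: $4,000; Hillcrest Arts: $1,500; East Youth: $3,000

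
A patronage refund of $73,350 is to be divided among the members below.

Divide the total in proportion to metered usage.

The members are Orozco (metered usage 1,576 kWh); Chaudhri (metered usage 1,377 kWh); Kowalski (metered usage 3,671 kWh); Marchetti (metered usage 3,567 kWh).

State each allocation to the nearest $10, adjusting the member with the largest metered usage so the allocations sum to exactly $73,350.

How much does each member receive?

Orozco: $11,340 | Chaudhri: $9,910 | Kowalski: $26,430 | Marchetti: $25,670

Total metered usage = 1,576 + 1,377 + 3,671 + 3,567 = 10,191.
Unrounded shares: Orozco 11,343.30; Chaudhri 9,910.99; Kowalski 26,422.12; Marchetti 25,673.58.
After rounding ($10): Orozco $11,340; Chaudhri $9,910; Kowalski $26,420; Marchetti $25,670. Sum = $73,340.
Difference $73,350 − $73,340 = +$10 applied to largest metered usage (Kowalski): Kowalski becomes $26,430.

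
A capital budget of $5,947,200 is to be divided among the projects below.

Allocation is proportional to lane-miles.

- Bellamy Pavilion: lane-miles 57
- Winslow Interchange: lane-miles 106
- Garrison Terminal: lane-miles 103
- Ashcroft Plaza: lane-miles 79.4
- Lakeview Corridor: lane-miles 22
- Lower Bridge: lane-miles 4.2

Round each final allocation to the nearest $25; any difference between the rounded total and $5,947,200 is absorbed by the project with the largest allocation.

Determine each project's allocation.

Bellamy Pavilion: $912,250 | Winslow Interchange: $1,696,425 | Garrison Terminal: $1,648,450 | Ashcroft Plaza: $1,270,750 | Lakeview Corridor: $352,100 | Lower Bridge: $67,225

Combined lane-miles = 371.6.
Pro-rata amounts: Bellamy Pavilion 57/371.6 × $5,947,200 = 912,245.43; Winslow Interchange 106/371.6 × $5,947,200 = 1,696,456.40; Garrison Terminal 103/371.6 × $5,947,200 = 1,648,443.49; Ashcroft Plaza 79.4/371.6 × $5,947,200 = 1,270,741.87; Lakeview Corridor 22/371.6 × $5,947,200 = 352,094.73; Lower Bridge 4.2/371.6 × $5,947,200 = 67,218.08.
After rounding ($25): Bellamy Pavilion $912,250; Winslow Interchange $1,696,450; Garrison Terminal $1,648,450; Ashcroft Plaza $1,270,750; Lakeview Corridor $352,100; Lower Bridge $67,225. Sum = $5,947,225.
Difference $5,947,200 − $5,947,225 = −$25 applied to largest allocation (Winslow Interchange): Winslow Interchange becomes $1,696,425.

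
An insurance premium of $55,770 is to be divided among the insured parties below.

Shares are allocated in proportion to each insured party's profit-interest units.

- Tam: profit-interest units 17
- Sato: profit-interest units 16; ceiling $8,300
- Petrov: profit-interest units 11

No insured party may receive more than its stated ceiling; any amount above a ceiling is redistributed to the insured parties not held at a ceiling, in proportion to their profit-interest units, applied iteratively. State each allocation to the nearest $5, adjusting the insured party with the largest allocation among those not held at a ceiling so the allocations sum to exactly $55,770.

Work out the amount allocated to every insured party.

Total profit-interest units = 44.
Pro-rata shares before constraints: Tam 21,547.50; Sato 20,280.00; Petrov 13,942.50.
Held at cap: Sato ($8,300); remaining pool $47,470 reallocated over remaining profit-interest units 28.
Redistributed shares: Tam 28,821.07 → $28,820; Petrov 18,648.93 → $18,650.

Tam: $28,820; Sato: $8,300; Petrov: $18,650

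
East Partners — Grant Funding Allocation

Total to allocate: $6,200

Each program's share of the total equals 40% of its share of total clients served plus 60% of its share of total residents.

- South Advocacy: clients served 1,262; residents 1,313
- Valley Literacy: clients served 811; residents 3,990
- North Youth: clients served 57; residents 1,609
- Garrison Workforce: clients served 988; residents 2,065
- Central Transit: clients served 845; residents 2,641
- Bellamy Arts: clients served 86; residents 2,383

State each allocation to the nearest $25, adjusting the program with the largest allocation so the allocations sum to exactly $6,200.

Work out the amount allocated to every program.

South Advocacy: $1,125 | Valley Literacy: $1,575 | North Youth: $450 | Garrison Workforce: $1,150 | Central Transit: $1,225 | Bellamy Arts: $675

Totals — clients served 4,049, residents 14,001.
Blended shares (40% clients served + 60% residents): South Advocacy 0.1809; Valley Literacy 0.2511; North Youth 0.0746; Garrison Workforce 0.1861; Central Transit 0.1967; Bellamy Arts 0.1106.
Raw shares: South Advocacy 1,121.83; Valley Literacy 1,556.86; North Youth 462.42; Garrison Workforce 1,153.81; Central Transit 1,219.26; Bellamy Arts 685.83.
After rounding ($25): South Advocacy $1,125; Valley Literacy $1,550; North Youth $450; Garrison Workforce $1,150; Central Transit $1,225; Bellamy Arts $675. Sum = $6,175.
Difference $6,200 − $6,175 = +$25 applied to largest allocation (Valley Literacy): Valley Literacy becomes $1,575.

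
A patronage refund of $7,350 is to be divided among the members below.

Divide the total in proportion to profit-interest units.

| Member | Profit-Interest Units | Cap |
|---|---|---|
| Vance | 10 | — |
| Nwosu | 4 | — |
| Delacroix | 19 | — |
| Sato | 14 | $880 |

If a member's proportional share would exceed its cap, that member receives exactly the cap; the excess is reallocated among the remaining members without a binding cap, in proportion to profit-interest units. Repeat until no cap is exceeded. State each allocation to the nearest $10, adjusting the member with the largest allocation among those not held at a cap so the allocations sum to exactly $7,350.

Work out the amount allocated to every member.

Vance: $1,960; Nwosu: $780; Delacroix: $3,730; Sato: $880

Profit-interest units total: 47.
Proportional shares (ignoring caps): Vance 1,563.83; Nwosu 625.53; Delacroix 2,971.28; Sato 2,189.36.
Held at cap: Sato ($880); remaining pool $6,470 reallocated over remaining profit-interest units 33.
Remaining shares: Vance 1,960.61 → $1,960; Nwosu 784.24 → $780; Delacroix 3,725.15 → $3,730.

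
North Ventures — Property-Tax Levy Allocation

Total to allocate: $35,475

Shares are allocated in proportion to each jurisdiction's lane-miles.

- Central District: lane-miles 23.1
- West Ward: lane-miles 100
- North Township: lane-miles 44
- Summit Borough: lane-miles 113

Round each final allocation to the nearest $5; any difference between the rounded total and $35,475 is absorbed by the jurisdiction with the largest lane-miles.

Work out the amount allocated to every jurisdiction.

Central District: $2,925 | West Ward: $12,665 | North Township: $5,575 | Summit Borough: $14,310

Combined lane-miles = 23.1 + 100 + 44 + 113 = 280.1.
Unrounded shares: Central District 2,925.64; West Ward 12,665.12; North Township 5,572.65; Summit Borough 14,311.59.
At nearest $5: Central District $2,925; West Ward $12,665; North Township $5,575; Summit Borough $14,310. Sum = $35,475.
No rounding difference to absorb.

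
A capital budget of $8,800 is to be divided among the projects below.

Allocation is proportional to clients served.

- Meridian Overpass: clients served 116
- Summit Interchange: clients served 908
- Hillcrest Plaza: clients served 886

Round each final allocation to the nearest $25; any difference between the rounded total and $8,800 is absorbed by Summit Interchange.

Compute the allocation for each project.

Meridian Overpass: $525; Summit Interchange: $4,200; Hillcrest Plaza: $4,075

Sum of clients served: 1,910.
Raw shares: Meridian Overpass 116/1,910 × $8,800 = 534.45; Summit Interchange 908/1,910 × $8,800 = 4,183.46; Hillcrest Plaza 886/1,910 × $8,800 = 4,082.09.
Rounded to nearest $25: Meridian Overpass $525; Summit Interchange $4,175; Hillcrest Plaza $4,075. Sum = $8,775.
Difference $8,800 − $8,775 = +$25 applied to Summit Interchange: Summit Interchange becomes $4,200.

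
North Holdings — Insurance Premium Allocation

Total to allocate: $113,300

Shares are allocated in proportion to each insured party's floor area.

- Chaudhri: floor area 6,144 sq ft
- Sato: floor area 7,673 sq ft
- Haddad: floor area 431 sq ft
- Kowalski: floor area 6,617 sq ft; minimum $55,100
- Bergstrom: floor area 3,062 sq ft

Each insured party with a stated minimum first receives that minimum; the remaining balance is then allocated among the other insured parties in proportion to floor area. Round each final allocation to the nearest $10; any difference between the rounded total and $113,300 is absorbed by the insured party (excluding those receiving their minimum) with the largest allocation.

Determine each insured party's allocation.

Fund the minimums — Kowalski $55,100. Balance $58,200.
Balance split over remaining floor area 17,310: Chaudhri 20,657.47 → $20,660; Sato 25,798.30 → $25,800; Haddad 1,449.12 → $1,450; Bergstrom 10,295.11 → $10,300.
Rounding difference −$10 applied to Sato → $25,790.

Chaudhri: $20,660 | Sato: $25,790 | Haddad: $1,450 | Kowalski: $55,100 | Bergstrom: $10,300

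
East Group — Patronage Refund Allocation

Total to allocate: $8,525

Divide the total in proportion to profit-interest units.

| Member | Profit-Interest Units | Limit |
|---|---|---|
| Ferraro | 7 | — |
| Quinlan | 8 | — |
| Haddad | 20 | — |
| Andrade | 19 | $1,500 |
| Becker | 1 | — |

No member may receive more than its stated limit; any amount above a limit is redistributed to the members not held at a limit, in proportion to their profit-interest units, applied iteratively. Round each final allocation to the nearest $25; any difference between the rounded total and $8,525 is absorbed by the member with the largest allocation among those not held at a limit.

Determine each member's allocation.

Ferraro: $1,375 | Quinlan: $1,550 | Haddad: $3,900 | Andrade: $1,500 | Becker: $200

Total profit-interest units = 55.
Proportional shares (ignoring caps): Ferraro 1,085.00; Quinlan 1,240.00; Haddad 3,100.00; Andrade 2,945.00; Becker 155.00.
Held at cap: Andrade ($1,500); residual $7,025 reallocated over remaining profit-interest units 36.
Remaining shares: Ferraro 1,365.97 → $1,375; Quinlan 1,561.11 → $1,550; Haddad 3,902.78 → $3,900; Becker 195.14 → $200.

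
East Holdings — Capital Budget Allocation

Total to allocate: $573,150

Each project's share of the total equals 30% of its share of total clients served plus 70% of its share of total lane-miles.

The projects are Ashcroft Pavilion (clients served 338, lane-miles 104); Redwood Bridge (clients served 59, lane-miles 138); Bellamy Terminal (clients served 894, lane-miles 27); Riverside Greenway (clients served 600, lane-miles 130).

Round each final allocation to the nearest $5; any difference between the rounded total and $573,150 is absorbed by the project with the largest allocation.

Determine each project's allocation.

Ashcroft Pavilion: $135,310 | Redwood Bridge: $144,125 | Bellamy Terminal: $108,440 | Riverside Greenway: $185,275

Totals — clients served 1,891, lane-miles 399.
Composite weights (30% clients served + 70% lane-miles): Ashcroft Pavilion 0.2361; Redwood Bridge 0.2515; Bellamy Terminal 0.1892; Riverside Greenway 0.3233.
Proportional shares: Ashcroft Pavilion 135,308.43; Redwood Bridge 144,127.39; Bellamy Terminal 108,438.91; Riverside Greenway 185,275.27.
After rounding ($5): Ashcroft Pavilion $135,310; Redwood Bridge $144,125; Bellamy Terminal $108,440; Riverside Greenway $185,275. Sum = $573,150.
Rounded total matches; no reconciliation needed.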